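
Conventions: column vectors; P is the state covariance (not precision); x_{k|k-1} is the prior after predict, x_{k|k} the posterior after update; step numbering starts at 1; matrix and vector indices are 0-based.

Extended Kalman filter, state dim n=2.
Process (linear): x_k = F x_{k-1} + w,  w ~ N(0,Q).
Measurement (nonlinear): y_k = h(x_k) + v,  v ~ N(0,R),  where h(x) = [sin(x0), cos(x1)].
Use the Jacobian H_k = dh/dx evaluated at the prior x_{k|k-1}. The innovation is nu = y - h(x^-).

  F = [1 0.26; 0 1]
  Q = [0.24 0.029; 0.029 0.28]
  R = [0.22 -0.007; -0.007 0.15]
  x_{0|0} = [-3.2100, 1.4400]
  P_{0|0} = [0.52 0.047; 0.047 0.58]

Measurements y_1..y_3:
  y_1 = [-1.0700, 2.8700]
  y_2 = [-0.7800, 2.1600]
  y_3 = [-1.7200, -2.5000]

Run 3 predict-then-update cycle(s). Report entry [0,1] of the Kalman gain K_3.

K[0,1] = -0.1051

step 1: x^-=[-2.8356, 1.4400]  P^-=[0.8236 0.2268; 0.2268 0.8600]  H_jac=[-0.9535 0.0000; 0.0000 -0.9915]  S=[0.9689 0.2074; 0.2074 0.9954]  K=[-0.7978 -0.0597; -0.0417 -0.8479]  nu=[-0.7688, 2.7396]  x^+=[-2.3857, -0.8509]  P^+=[0.1836 0.0034; 0.0034 0.1280]
step 2: x^-=[-2.6069, -0.8509]  P^-=[0.4340 0.0657; 0.0657 0.4080]  H_jac=[-0.8604 0.0000; 0.0000 0.7519]  S=[0.5414 -0.0495; -0.0495 0.3807]  K=[-0.6862 0.0405; -0.0311 0.8018]  nu=[-0.2705, 1.5007]  x^+=[-2.3606, 0.3608]  P^+=[0.1758 0.0145; 0.0145 0.1603]
step 3: x^-=[-2.2667, 0.3608]  P^-=[0.4341 0.0851; 0.0851 0.4403]  H_jac=[-0.6411 0.0000; 0.0000 -0.3530]  S=[0.3984 0.0123; 0.0123 0.2049]  K=[-0.6953 -0.1051; -0.1138 -0.7518]  nu=[-0.9526, -3.4356]  x^+=[-1.2435, 3.0523]  P^+=[0.2374 0.0309; 0.0309 0.3172]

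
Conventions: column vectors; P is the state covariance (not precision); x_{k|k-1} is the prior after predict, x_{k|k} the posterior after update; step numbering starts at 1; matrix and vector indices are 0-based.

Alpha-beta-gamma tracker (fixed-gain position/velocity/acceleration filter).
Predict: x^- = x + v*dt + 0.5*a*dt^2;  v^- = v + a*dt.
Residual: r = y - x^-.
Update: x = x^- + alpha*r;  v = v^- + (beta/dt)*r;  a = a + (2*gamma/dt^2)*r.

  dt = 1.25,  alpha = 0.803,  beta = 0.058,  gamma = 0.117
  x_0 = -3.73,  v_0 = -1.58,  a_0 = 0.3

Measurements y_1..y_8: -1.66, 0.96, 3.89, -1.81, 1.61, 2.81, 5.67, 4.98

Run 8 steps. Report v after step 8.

v_post = 0.9940

step 1: x_pred=-5.4706  r=3.8106  x^+=-2.4107  v^+=-1.0282  a^+=0.8707
step 2: x_pred=-3.0157  r=3.9757  x^+=0.1768  v^+=0.2446  a^+=1.4661
step 3: x_pred=1.6280  r=2.2620  x^+=3.4444  v^+=2.1822  a^+=1.8048
step 4: x_pred=7.5822  r=-9.3922  x^+=0.0403  v^+=4.0025  a^+=0.3983
step 5: x_pred=5.3545  r=-3.7445  x^+=2.3477  v^+=4.3266  a^+=-0.1625
step 6: x_pred=7.6289  r=-4.8189  x^+=3.7593  v^+=3.8998  a^+=-0.8842
step 7: x_pred=7.9434  r=-2.2734  x^+=6.1179  v^+=2.6891  a^+=-1.2246
step 8: x_pred=8.5225  r=-3.5425  x^+=5.6779  v^+=0.9940  a^+=-1.7552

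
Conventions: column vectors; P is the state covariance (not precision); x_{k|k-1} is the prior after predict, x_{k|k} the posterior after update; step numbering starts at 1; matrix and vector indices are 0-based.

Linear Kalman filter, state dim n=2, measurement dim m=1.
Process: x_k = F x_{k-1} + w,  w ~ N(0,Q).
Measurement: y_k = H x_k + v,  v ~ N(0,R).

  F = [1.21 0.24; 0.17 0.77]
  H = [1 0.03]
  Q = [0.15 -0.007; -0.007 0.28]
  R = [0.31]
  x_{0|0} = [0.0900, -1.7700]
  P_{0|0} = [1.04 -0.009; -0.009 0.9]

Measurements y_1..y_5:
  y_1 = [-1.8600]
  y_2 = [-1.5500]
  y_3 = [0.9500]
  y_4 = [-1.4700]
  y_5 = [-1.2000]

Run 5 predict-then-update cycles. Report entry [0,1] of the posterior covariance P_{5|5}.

step 1: x^-=[-0.3159, -1.3476]  P^-=[1.7193 0.3645; 0.3645 0.8413]  S=[2.0519]  K=[0.8432; 0.1899]  nu=[-1.5037]  x^+=[-1.5838, -1.6332]  P^+=[0.2603 0.0359; 0.0359 0.7673]
step 2: x^-=[-2.3084, -1.5268]  P^-=[0.5962 0.2232; 0.2232 0.7518]  S=[0.9202]  K=[0.6551; 0.2671]  nu=[0.8042]  x^+=[-1.7816, -1.3120]  P^+=[0.2012 0.0622; 0.0622 0.6862]
step 3: x^-=[-2.4706, -1.3131]  P^-=[0.5203 0.2217; 0.2217 0.7089]  S=[0.8442]  K=[0.6242; 0.2878]  nu=[3.4600]  x^+=[-0.3110, -0.3173]  P^+=[0.1914 0.0700; 0.0700 0.6390]
step 4: x^-=[-0.4525, -0.2972]  P^-=[0.5077 0.2186; 0.2186 0.6827]  S=[0.8314]  K=[0.6185; 0.2875]  nu=[-1.0086]  x^+=[-1.0763, -0.5872]  P^+=[0.1896 0.0707; 0.0707 0.6140]
step 5: x^-=[-1.4433, -0.6351]  P^-=[0.5041 0.2142; 0.2142 0.6680]  S=[0.8275]  K=[0.6169; 0.2831]  nu=[0.2623]  x^+=[-1.2815, -0.5609]  P^+=[0.1891 0.0697; 0.0697 0.6017]

P_post[0,1] = 0.0697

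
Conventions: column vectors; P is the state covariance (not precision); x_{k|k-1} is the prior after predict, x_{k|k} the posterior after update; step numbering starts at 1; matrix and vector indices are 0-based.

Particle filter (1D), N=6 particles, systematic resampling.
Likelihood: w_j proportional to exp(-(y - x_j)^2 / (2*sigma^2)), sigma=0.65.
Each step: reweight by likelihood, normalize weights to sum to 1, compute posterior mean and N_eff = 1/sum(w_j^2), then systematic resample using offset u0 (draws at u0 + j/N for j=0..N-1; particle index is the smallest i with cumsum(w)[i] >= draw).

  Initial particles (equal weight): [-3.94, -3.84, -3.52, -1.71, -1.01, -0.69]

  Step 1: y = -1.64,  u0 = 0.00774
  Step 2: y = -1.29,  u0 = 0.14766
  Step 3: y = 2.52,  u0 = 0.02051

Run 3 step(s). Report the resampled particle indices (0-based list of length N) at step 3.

resampled_idx = [3, 5, 5, 5, 5, 5]

step 1: w=[0.0010, 0.0016, 0.0077, 0.5012, 0.3152, 0.1733]  mean=-1.3322  Neff=2.6269  idx=[2, 3, 3, 3, 4, 5]
step 2: w=[0.0007, 0.2028, 0.2028, 0.2028, 0.2277, 0.1632]  mean=-1.3854  Neff=4.9537  idx=[1, 2, 3, 4, 4, 5]
step 3: w=[0.0001, 0.0001, 0.0001, 0.0674, 0.0674, 0.8649]  mean=-0.7335  Neff=1.3207  idx=[3, 5, 5, 5, 5, 5]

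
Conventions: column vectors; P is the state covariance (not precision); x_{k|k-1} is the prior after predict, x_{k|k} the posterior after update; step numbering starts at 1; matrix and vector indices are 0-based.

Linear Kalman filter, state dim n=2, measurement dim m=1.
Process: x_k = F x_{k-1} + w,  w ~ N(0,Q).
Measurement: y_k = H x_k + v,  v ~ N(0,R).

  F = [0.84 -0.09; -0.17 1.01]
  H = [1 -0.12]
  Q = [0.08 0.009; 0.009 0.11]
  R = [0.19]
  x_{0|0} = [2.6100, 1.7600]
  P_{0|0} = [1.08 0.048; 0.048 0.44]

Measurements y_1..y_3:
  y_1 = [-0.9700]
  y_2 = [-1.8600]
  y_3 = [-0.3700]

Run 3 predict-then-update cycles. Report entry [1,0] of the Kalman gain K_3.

step 1: x^-=[2.0340, 1.3339]  P^-=[0.8384 -0.1438; -0.1438 0.5736]  S=[1.0711]  K=[0.7988; -0.1985]  nu=[-2.8439]  x^+=[-0.2377, 1.8984]  P^+=[0.1549 0.0261; 0.0261 0.5314]
step 2: x^-=[-0.3705, 1.9577]  P^-=[0.1897 -0.0389; -0.0389 0.6476]  S=[0.3983]  K=[0.4879; -0.2928]  nu=[-1.2545]  x^+=[-0.9826, 2.3251]  P^+=[0.0949 0.0180; 0.0180 0.6134]
step 3: x^-=[-1.0346, 2.5154]  P^-=[0.1492 -0.0448; -0.0448 0.7323]  S=[0.3605]  K=[0.4287; -0.3680]  nu=[0.9665]  x^+=[-0.6203, 2.1597]  P^+=[0.0829 0.0121; 0.0121 0.6835]

K[1,0] = -0.3680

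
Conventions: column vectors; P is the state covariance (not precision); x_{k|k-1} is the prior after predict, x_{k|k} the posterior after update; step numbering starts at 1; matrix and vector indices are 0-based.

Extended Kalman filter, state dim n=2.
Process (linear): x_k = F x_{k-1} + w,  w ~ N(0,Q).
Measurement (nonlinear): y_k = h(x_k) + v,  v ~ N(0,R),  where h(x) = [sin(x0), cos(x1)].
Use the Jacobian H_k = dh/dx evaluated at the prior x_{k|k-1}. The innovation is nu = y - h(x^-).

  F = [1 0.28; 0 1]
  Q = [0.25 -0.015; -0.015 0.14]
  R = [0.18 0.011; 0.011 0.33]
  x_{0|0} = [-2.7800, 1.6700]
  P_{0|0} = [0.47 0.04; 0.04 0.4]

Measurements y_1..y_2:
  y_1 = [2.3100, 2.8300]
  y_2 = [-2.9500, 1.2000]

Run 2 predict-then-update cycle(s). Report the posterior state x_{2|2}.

x_post = [-8.6051, -0.5611]

step 1: x^-=[-2.3124, 1.6700]  P^-=[0.7738 0.1370; 0.1370 0.5400]  H_jac=[-0.6755 0.0000; 0.0000 -0.9951]  S=[0.5330 0.1031; 0.1031 0.8647]  K=[-0.9724 -0.0417; -0.0547 -0.6149]  nu=[3.0474, 2.9290]  x^+=[-5.3980, -0.2977]  P^+=[0.2598 0.0246; 0.0246 0.2045]
step 2: x^-=[-5.4814, -0.2977]  P^-=[0.5396 0.0669; 0.0669 0.3445]  H_jac=[0.6954 0.0000; 0.0000 0.2934]  S=[0.4410 0.0246; 0.0246 0.3596]  K=[0.8512 -0.0038; 0.0901 0.2749]  nu=[-3.6686, 0.2440]  x^+=[-8.6051, -0.5611]  P^+=[0.2203 0.0277; 0.0277 0.3126]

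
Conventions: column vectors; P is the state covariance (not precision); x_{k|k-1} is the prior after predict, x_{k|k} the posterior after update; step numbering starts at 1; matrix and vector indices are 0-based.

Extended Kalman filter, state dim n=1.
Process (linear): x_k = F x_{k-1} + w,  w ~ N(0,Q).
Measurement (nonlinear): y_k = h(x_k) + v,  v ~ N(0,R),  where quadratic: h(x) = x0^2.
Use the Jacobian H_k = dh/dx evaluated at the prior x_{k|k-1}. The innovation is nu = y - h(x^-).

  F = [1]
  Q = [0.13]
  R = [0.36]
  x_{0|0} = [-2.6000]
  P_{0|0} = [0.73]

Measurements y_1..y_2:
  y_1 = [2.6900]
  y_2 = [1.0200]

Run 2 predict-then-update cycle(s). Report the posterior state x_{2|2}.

step 1: x^-=[-2.6000]  P^-=[0.8600]  H_jac=[-5.2000]  S=[23.6144]  K=[-0.1894]  nu=[-4.0700]  x^+=[-1.8292]  P^+=[0.0131]
step 2: x^-=[-1.8292]  P^-=[0.1431]  H_jac=[-3.6585]  S=[2.2755]  K=[-0.2301]  nu=[-2.3261]  x^+=[-1.2940]  P^+=[0.0226]

x_post = [-1.2940]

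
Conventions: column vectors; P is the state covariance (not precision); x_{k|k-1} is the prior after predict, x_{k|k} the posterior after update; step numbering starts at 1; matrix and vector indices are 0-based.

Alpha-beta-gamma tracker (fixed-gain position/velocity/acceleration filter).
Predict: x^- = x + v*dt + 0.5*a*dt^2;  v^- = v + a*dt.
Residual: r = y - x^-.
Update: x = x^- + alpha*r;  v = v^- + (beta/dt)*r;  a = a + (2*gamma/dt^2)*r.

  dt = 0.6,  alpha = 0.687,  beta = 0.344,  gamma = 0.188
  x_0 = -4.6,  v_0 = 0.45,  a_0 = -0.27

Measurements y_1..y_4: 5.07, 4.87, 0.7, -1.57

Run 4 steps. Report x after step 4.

step 1: x_pred=-4.3786  r=9.4486  x^+=2.1126  v^+=5.7052  a^+=9.5985
step 2: x_pred=7.2634  r=-2.3934  x^+=5.6191  v^+=10.0921  a^+=7.0987
step 3: x_pred=12.9522  r=-12.2522  x^+=4.5349  v^+=7.3267  a^+=-5.6980
step 4: x_pred=7.9053  r=-9.4753  x^+=1.3958  v^+=-1.5246  a^+=-15.5944

x_post = 1.3958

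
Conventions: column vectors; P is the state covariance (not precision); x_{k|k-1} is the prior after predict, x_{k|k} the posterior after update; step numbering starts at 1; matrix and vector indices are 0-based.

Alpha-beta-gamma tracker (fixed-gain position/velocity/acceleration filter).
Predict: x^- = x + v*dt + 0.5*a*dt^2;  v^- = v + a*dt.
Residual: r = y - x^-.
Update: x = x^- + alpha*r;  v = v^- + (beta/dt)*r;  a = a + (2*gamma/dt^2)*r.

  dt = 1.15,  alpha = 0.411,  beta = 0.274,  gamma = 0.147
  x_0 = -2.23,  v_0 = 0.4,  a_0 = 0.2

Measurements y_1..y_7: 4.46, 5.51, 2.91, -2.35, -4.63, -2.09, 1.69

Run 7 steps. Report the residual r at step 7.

step 1: x_pred=-1.6378  r=6.0977  x^+=0.8684  v^+=2.0829  a^+=1.5556
step 2: x_pred=4.2923  r=1.2177  x^+=4.7928  v^+=4.1619  a^+=1.8263
step 3: x_pred=10.7866  r=-7.8766  x^+=7.5493  v^+=4.3854  a^+=0.0753
step 4: x_pred=12.6423  r=-14.9923  x^+=6.4805  v^+=0.8999  a^+=-3.2576
step 5: x_pred=5.3612  r=-9.9912  x^+=1.2548  v^+=-5.2269  a^+=-5.4787
step 6: x_pred=-8.3789  r=6.2889  x^+=-5.7942  v^+=-10.0290  a^+=-4.0807
step 7: x_pred=-20.0259  r=21.7159  x^+=-11.1007  v^+=-9.5477  a^+=0.7469

resid = 21.7159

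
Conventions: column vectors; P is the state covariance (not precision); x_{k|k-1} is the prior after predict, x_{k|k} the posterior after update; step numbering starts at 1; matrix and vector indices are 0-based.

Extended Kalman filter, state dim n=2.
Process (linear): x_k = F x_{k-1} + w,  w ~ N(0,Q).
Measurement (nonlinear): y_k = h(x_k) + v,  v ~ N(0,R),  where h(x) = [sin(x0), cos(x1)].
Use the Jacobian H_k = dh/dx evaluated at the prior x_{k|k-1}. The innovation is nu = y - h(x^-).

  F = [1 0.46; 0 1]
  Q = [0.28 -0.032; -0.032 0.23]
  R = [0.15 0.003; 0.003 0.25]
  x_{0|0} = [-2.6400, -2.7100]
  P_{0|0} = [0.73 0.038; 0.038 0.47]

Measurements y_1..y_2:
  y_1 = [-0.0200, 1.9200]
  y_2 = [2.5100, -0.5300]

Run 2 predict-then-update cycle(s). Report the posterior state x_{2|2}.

step 1: x^-=[-3.8866, -2.7100]  P^-=[1.1444 0.2222; 0.2222 0.7000]  H_jac=[-0.7351 0.0000; 0.0000 0.4183]  S=[0.7684 -0.0653; -0.0653 0.3725]  K=[-1.0899 0.0584; -0.1479 0.7602]  nu=[-0.6980, 2.8283]  x^+=[-2.9607, -0.4567]  P^+=[0.2222 0.0271; 0.0271 0.4532]
step 2: x^-=[-3.1708, -0.4567]  P^-=[0.6230 0.2036; 0.2036 0.6832]  H_jac=[-0.9996 0.0000; 0.0000 0.4410]  S=[0.7724 -0.0867; -0.0867 0.3829]  K=[-0.8002 0.0532; -0.1796 0.7463]  nu=[2.4808, -1.4275]  x^+=[-5.2318, -1.9677]  P^+=[0.1199 0.0247; 0.0247 0.4218]

x_post = [-5.2318, -1.9677]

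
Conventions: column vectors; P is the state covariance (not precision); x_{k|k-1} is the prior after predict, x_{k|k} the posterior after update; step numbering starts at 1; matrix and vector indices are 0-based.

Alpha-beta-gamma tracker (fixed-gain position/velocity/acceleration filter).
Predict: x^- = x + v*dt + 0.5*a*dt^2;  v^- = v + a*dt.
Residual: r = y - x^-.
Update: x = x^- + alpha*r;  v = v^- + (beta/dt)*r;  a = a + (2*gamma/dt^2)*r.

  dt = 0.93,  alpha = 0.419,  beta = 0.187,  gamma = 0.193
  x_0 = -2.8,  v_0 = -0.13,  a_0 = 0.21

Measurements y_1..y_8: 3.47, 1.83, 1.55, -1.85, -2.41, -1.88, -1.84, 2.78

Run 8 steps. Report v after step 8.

step 1: x_pred=-2.8301  r=6.3001  x^+=-0.1903  v^+=1.3321  a^+=3.0217
step 2: x_pred=2.3552  r=-0.5252  x^+=2.1352  v^+=4.0367  a^+=2.7873
step 3: x_pred=7.0946  r=-5.5446  x^+=4.7714  v^+=5.5139  a^+=0.3128
step 4: x_pred=10.0346  r=-11.8846  x^+=5.0550  v^+=3.4151  a^+=-4.9913
step 5: x_pred=6.0725  r=-8.4825  x^+=2.5184  v^+=-2.9324  a^+=-8.7770
step 6: x_pred=-4.0044  r=2.1244  x^+=-3.1143  v^+=-10.6679  a^+=-7.8289
step 7: x_pred=-16.4210  r=14.5810  x^+=-10.3116  v^+=-15.0169  a^+=-1.3215
step 8: x_pred=-24.8487  r=27.6287  x^+=-13.2723  v^+=-10.6904  a^+=11.0091

v_post = -10.6904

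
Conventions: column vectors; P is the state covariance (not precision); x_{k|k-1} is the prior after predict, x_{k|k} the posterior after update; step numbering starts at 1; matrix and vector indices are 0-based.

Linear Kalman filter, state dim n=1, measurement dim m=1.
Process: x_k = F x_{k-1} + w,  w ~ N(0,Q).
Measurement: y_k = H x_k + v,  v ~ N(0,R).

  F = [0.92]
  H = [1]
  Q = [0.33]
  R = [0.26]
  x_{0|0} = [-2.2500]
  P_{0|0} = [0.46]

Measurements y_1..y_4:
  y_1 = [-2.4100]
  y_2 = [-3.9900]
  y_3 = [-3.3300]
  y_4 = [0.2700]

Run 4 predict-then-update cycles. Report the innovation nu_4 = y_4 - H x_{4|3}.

step 1: x^-=[-2.0700]  P^-=[0.7193]  S=[0.9793]  K=[0.7345]  nu=[-0.3400]  x^+=[-2.3197]  P^+=[0.1910]
step 2: x^-=[-2.1342]  P^-=[0.4916]  S=[0.7516]  K=[0.6541]  nu=[-1.8558]  x^+=[-3.3480]  P^+=[0.1701]
step 3: x^-=[-3.0802]  P^-=[0.4739]  S=[0.7339]  K=[0.6457]  nu=[-0.2498]  x^+=[-3.2415]  P^+=[0.1679]
step 4: x^-=[-2.9822]  P^-=[0.4721]  S=[0.7321]  K=[0.6449]  nu=[3.2522]  x^+=[-0.8850]  P^+=[0.1677]

innov = [3.2522]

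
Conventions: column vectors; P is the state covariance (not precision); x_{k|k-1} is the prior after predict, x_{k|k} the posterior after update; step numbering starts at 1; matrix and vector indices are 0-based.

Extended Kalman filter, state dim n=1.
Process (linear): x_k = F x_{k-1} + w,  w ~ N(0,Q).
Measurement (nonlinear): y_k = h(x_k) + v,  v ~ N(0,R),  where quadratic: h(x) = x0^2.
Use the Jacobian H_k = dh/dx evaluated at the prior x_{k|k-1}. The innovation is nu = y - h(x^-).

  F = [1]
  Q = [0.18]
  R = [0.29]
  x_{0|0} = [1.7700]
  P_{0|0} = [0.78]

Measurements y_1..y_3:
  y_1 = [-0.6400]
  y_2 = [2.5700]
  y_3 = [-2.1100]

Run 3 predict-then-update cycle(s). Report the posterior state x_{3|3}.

step 1: x^-=[1.7700]  P^-=[0.9600]  H_jac=[3.5400]  S=[12.3203]  K=[0.2758]  nu=[-3.7729]  x^+=[0.7293]  P^+=[0.0226]
step 2: x^-=[0.7293]  P^-=[0.2026]  H_jac=[1.4586]  S=[0.7210]  K=[0.4098]  nu=[2.0381]  x^+=[1.5646]  P^+=[0.0815]
step 3: x^-=[1.5646]  P^-=[0.2615]  H_jac=[3.1292]  S=[2.8505]  K=[0.2871]  nu=[-4.5580]  x^+=[0.2562]  P^+=[0.0266]

x_post = [0.2562]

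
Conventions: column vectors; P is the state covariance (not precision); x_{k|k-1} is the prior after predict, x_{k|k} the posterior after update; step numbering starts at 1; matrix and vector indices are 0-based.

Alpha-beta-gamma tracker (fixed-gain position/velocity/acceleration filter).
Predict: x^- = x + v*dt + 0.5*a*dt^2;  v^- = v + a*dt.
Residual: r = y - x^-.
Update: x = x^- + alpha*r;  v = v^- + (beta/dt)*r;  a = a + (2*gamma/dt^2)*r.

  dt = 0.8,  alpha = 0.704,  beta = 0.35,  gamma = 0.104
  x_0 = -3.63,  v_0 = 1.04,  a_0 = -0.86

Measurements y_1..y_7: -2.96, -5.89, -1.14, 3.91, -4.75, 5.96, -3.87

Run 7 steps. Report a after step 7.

step 1: x_pred=-3.0732  r=0.1132  x^+=-2.9935  v^+=0.4015  a^+=-0.8232
step 2: x_pred=-2.9357  r=-2.9543  x^+=-5.0155  v^+=-1.5495  a^+=-1.7834
step 3: x_pred=-6.8258  r=5.6858  x^+=-2.8230  v^+=-0.4887  a^+=0.0645
step 4: x_pred=-3.1933  r=7.1033  x^+=1.8074  v^+=2.6707  a^+=2.3731
step 5: x_pred=4.7033  r=-9.4533  x^+=-1.9518  v^+=0.4333  a^+=-0.6992
step 6: x_pred=-1.8289  r=7.7889  x^+=3.6545  v^+=3.2816  a^+=1.8322
step 7: x_pred=6.8660  r=-10.7360  x^+=-0.6921  v^+=0.0503  a^+=-1.6570

a_post = -1.6570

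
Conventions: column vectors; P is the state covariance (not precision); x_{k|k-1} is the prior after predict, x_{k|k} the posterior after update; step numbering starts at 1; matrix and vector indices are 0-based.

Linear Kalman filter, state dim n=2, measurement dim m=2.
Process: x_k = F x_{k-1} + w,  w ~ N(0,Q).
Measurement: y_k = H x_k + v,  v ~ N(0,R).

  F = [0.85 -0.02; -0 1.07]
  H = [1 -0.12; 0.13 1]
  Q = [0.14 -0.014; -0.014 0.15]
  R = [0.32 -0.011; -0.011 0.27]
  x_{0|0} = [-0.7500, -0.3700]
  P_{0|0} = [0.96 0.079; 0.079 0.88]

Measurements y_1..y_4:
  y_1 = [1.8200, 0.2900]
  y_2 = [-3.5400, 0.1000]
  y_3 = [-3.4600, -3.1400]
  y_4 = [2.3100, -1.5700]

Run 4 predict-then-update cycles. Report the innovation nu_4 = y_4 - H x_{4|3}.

step 1: x^-=[-0.6301, -0.3959]  P^-=[0.8313 0.0390; 0.0390 1.1575]  S=[1.1586 -0.0034; -0.0034 1.4517]  K=[0.7138 0.1030; -0.0838 0.8006]  nu=[2.4026, 0.7678]  x^+=[1.1639, 0.0174]  P^+=[0.2261 -0.0094; -0.0094 0.2183]
step 2: x^-=[0.9889, 0.0186]  P^-=[0.3038 -0.0273; -0.0273 0.4000]  S=[0.6361 -0.0463; -0.0463 0.6680]  K=[0.4865 0.0521; -0.0755 0.5882]  nu=[-4.5267, -0.0472]  x^+=[-1.2159, 0.3324]  P^+=[0.1538 -0.0113; -0.0113 0.1611]
step 3: x^-=[-1.0401, 0.3557]  P^-=[0.2515 -0.0277; -0.0277 0.3345]  S=[0.5830 -0.0457; -0.0457 0.6015]  K=[0.4404 0.0418; -0.0737 0.5444]  nu=[-2.3772, -3.3605]  x^+=[-2.2275, -1.2987]  P^+=[0.1391 -0.0116; -0.0116 0.1493]
step 4: x^-=[-1.8674, -1.3896]  P^-=[0.2409 -0.0278; -0.0278 0.3210]  S=[0.5722 -0.0455; -0.0455 0.5878]  K=[0.4300 0.0393; -0.0733 0.5342]  nu=[4.0106, 0.0624]  x^+=[-0.1403, -1.6505]  P^+=[0.1358 -0.0118; -0.0118 0.1466]

innov = [4.0106, 0.0624]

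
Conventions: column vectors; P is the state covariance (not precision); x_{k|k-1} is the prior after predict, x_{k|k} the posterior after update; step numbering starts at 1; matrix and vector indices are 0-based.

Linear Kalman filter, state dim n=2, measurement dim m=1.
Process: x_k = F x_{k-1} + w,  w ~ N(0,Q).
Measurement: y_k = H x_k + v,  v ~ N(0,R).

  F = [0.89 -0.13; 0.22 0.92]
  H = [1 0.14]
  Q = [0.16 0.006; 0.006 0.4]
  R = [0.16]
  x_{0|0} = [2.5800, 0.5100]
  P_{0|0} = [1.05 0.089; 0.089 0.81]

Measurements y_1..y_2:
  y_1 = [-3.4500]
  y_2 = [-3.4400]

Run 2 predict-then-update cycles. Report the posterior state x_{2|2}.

step 1: x^-=[2.2299, 1.0368]  P^-=[0.9848 0.1850; 0.1850 1.1724]  S=[1.2196]  K=[0.8287; 0.2863]  nu=[-5.8251]  x^+=[-2.5975, -0.6310]  P^+=[0.1472 -0.1043; -0.1043 1.0725]
step 2: x^-=[-2.2297, -1.1519]  P^-=[0.3189 -0.1759; -0.1759 1.2726]  S=[0.4546]  K=[0.6473; 0.0050]  nu=[-1.0490]  x^+=[-2.9088, -1.1572]  P^+=[0.1284 -0.1774; -0.1774 1.2726]

x_post = [-2.9088, -1.1572]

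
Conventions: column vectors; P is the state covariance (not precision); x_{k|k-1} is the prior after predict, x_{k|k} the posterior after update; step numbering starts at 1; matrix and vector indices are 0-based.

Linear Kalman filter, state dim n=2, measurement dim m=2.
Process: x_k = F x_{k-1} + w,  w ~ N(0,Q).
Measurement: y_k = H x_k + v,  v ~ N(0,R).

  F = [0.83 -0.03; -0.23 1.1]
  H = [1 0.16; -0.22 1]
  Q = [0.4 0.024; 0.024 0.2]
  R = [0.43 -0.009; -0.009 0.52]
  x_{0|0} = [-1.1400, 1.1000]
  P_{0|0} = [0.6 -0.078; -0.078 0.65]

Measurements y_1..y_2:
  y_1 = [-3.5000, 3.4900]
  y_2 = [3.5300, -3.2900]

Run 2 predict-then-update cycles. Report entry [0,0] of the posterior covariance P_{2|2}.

step 1: x^-=[-0.9792, 1.4722]  P^-=[0.8178 -0.1837; -0.1837 1.0577]  S=[1.2161 -0.1970; -0.1970 1.6981]  K=[0.6254 -0.1416; 0.0946 0.6576]  nu=[-2.7564, 1.8024]  x^+=[-2.9582, 2.3968]  P^+=[0.2733 -0.0192; -0.0192 0.3369]
step 2: x^-=[-2.5272, 3.3169]  P^-=[0.5895 -0.0569; -0.0569 0.6318]  S=[1.0175 -0.0925; -0.0925 1.2054]  K=[0.5603 -0.1118; 0.0927 0.5417]  nu=[5.5265, -7.1629]  x^+=[1.3700, -0.0508]  P^+=[0.2435 -0.0096; -0.0096 0.2787]

P_post[0,0] = 0.2435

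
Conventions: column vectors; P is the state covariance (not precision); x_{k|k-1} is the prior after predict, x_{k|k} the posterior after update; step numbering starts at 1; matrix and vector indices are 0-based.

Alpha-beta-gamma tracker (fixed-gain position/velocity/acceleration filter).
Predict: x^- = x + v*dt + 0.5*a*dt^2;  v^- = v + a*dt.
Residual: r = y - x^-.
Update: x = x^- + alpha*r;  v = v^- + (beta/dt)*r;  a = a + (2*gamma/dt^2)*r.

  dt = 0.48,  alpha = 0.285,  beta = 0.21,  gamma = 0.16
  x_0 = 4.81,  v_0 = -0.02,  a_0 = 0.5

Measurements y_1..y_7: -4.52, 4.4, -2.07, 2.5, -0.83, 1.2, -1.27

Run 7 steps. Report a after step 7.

step 1: x_pred=4.8580  r=-9.3780  x^+=2.1853  v^+=-3.8829  a^+=-12.5250
step 2: x_pred=-1.1214  r=5.5214  x^+=0.4522  v^+=-7.4793  a^+=-4.8564
step 3: x_pred=-3.6973  r=1.6273  x^+=-3.2335  v^+=-9.0984  a^+=-2.5963
step 4: x_pred=-7.8998  r=10.3998  x^+=-4.9359  v^+=-5.7947  a^+=11.8480
step 5: x_pred=-6.3524  r=5.5224  x^+=-4.7785  v^+=2.3084  a^+=19.5180
step 6: x_pred=-1.4220  r=2.6220  x^+=-0.6748  v^+=12.8242  a^+=23.1597
step 7: x_pred=8.1489  r=-9.4189  x^+=5.4645  v^+=19.8201  a^+=10.0780

a_post = 10.0780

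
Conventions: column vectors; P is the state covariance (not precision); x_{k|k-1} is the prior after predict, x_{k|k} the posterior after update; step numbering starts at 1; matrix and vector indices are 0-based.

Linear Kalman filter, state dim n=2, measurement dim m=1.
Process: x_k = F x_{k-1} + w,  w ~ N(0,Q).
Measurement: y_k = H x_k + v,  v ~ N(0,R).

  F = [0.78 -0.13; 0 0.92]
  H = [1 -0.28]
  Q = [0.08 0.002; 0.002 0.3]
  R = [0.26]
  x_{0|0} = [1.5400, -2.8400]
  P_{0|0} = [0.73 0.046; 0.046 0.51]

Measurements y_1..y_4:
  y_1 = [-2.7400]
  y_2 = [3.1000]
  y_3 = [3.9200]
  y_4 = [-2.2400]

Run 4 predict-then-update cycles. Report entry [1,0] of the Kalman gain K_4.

step 1: x^-=[1.5704, -2.6128]  P^-=[0.5234 -0.0260; -0.0260 0.7317]  S=[0.8553]  K=[0.6205; -0.2699]  nu=[-5.0420]  x^+=[-1.5579, -1.2520]  P^+=[0.1941 0.1172; 0.1172 0.6694]
step 2: x^-=[-1.0524, -1.1518]  P^-=[0.1857 0.0061; 0.0061 0.8665]  S=[0.5102]  K=[0.3606; -0.4637]  nu=[3.8299]  x^+=[0.3285, -2.9276]  P^+=[0.1193 0.0914; 0.0914 0.7569]
step 3: x^-=[0.6368, -2.6934]  P^-=[0.1469 -0.0230; -0.0230 0.9406]  S=[0.4935]  K=[0.3106; -0.5802]  nu=[2.5291]  x^+=[1.4224, -4.1608]  P^+=[0.0992 0.0660; 0.0660 0.7745]
step 4: x^-=[1.6504, -3.8280]  P^-=[0.1401 -0.0433; -0.0433 0.9555]  S=[0.4992]  K=[0.3049; -0.6226]  nu=[-4.9622]  x^+=[0.1375, -0.7385]  P^+=[0.0937 0.0515; 0.0515 0.7620]

K[1,0] = -0.6226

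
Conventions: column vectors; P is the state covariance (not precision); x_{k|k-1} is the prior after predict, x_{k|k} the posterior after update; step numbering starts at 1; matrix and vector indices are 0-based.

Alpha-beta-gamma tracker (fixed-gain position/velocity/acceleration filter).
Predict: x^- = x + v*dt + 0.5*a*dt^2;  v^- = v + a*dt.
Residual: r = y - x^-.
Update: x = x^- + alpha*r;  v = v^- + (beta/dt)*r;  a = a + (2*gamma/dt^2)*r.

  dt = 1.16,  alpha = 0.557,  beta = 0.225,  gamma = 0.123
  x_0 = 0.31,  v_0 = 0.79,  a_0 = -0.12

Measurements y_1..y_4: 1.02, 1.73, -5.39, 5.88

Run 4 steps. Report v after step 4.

step 1: x_pred=1.1457  r=-0.1257  x^+=1.0757  v^+=0.6264  a^+=-0.1430
step 2: x_pred=1.7061  r=0.0239  x^+=1.7194  v^+=0.4652  a^+=-0.1386
step 3: x_pred=2.1658  r=-7.5558  x^+=-2.0428  v^+=-1.1611  a^+=-1.5199
step 4: x_pred=-4.4123  r=10.2923  x^+=1.3205  v^+=-0.9279  a^+=0.3617

v_post = -0.9279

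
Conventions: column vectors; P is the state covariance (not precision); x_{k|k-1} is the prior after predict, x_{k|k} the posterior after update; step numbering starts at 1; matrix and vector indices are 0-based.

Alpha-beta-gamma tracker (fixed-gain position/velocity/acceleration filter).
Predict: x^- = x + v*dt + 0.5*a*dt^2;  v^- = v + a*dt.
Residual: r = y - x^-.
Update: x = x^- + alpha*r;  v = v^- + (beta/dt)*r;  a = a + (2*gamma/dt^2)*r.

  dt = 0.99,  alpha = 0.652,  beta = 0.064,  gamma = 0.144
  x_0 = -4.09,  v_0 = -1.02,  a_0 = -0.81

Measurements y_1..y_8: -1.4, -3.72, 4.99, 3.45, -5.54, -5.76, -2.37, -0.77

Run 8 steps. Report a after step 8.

step 1: x_pred=-5.4967  r=4.0967  x^+=-2.8257  v^+=-1.5571  a^+=0.3938
step 2: x_pred=-4.1742  r=0.4542  x^+=-3.8780  v^+=-1.1378  a^+=0.5273
step 3: x_pred=-4.7461  r=9.7361  x^+=1.6018  v^+=0.0136  a^+=3.3882
step 4: x_pred=3.2757  r=0.1743  x^+=3.3893  v^+=3.3792  a^+=3.4394
step 5: x_pred=8.4202  r=-13.9602  x^+=-0.6818  v^+=5.8817  a^+=-0.6627
step 6: x_pred=4.8163  r=-10.5763  x^+=-2.0795  v^+=4.5419  a^+=-3.7706
step 7: x_pred=0.5693  r=-2.9393  x^+=-1.3471  v^+=0.6190  a^+=-4.6343
step 8: x_pred=-3.0053  r=2.2353  x^+=-1.5479  v^+=-3.8244  a^+=-3.9774

a_post = -3.9774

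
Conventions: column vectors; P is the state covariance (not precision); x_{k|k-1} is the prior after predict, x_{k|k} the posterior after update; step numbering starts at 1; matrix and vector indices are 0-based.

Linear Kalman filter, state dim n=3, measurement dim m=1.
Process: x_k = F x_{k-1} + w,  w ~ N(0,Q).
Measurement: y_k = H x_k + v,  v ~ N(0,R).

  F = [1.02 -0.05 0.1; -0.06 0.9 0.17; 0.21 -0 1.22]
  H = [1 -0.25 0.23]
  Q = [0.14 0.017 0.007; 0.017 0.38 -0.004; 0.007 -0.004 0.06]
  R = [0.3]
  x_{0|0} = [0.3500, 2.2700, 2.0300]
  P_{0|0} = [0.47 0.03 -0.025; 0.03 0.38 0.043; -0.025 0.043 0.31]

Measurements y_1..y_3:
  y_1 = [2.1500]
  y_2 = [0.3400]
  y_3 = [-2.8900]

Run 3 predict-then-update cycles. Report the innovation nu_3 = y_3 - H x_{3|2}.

step 1: x^-=[0.4465, 2.3671, 2.5501]  P^-=[0.6244 0.0034 0.1109; 0.0034 0.7089 0.1082; 0.1109 0.1082 0.5293]  S=[1.0337]  K=[0.6280; -0.1441; 0.1989]  nu=[1.7088]  x^+=[1.5196, 2.1208, 2.8900]  P^+=[0.2168 0.0969 -0.0182; 0.0969 0.6874 0.1378; -0.0182 0.1378 0.4884]
step 2: x^-=[1.7329, 2.3089, 3.8449]  P^-=[0.3572 0.0785 0.0806; 0.0785 0.9838 0.2649; 0.0806 0.2649 0.7872]  S=[0.7277]  K=[0.4894; -0.1463; 0.2685]  nu=[-1.7000]  x^+=[0.9010, 2.5576, 3.3884]  P^+=[0.1829 0.1306 -0.0151; 0.1306 0.9682 0.2935; -0.0151 0.2935 0.7347]
step 3: x^-=[1.1300, 2.8238, 4.3231]  P^-=[0.3208 0.1165 0.0975; 0.1165 1.2621 0.4936; 0.0975 0.4936 1.1539]  S=[0.6905]  K=[0.4548; -0.1239; 0.3468]  nu=[-4.3083]  x^+=[-0.8295, 3.3576, 2.8288]  P^+=[0.1779 0.1554 -0.0114; 0.1554 1.2515 0.5233; -0.0114 0.5233 1.0709]

innov = [-4.3083]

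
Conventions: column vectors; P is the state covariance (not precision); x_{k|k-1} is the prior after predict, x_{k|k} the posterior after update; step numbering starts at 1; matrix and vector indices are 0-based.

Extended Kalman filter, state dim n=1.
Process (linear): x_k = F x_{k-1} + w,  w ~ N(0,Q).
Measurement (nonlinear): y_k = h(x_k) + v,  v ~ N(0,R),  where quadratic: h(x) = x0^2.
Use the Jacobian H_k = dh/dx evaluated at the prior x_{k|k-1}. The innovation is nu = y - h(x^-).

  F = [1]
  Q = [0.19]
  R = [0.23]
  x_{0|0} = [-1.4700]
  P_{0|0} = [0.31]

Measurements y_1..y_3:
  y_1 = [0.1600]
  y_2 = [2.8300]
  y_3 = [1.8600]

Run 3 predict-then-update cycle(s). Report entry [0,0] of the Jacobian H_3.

step 1: x^-=[-1.4700]  P^-=[0.5000]  H_jac=[-2.9400]  S=[4.5518]  K=[-0.3229]  nu=[-2.0009]  x^+=[-0.8238]  P^+=[0.0253]
step 2: x^-=[-0.8238]  P^-=[0.2153]  H_jac=[-1.6476]  S=[0.8144]  K=[-0.4355]  nu=[2.1513]  x^+=[-1.7608]  P^+=[0.0608]
step 3: x^-=[-1.7608]  P^-=[0.2508]  H_jac=[-3.5215]  S=[3.3402]  K=[-0.2644]  nu=[-1.2403]  x^+=[-1.4328]  P^+=[0.0173]

H_jac[0,0] = -3.5215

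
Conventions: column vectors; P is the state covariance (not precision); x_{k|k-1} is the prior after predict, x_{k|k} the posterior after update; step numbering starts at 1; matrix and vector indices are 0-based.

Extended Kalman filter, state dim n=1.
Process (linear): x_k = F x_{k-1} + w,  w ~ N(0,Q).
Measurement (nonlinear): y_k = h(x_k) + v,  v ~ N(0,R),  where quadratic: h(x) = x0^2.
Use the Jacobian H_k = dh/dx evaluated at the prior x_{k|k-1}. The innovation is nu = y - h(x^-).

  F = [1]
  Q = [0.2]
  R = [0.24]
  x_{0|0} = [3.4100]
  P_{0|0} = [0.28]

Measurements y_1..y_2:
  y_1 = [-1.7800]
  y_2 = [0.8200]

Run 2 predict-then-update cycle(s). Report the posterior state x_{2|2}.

step 1: x^-=[3.4100]  P^-=[0.4800]  H_jac=[6.8200]  S=[22.5660]  K=[0.1451]  nu=[-13.4081]  x^+=[1.4649]  P^+=[0.0051]
step 2: x^-=[1.4649]  P^-=[0.2051]  H_jac=[2.9298]  S=[2.0006]  K=[0.3004]  nu=[-1.3260]  x^+=[1.0666]  P^+=[0.0246]

x_post = [1.0666]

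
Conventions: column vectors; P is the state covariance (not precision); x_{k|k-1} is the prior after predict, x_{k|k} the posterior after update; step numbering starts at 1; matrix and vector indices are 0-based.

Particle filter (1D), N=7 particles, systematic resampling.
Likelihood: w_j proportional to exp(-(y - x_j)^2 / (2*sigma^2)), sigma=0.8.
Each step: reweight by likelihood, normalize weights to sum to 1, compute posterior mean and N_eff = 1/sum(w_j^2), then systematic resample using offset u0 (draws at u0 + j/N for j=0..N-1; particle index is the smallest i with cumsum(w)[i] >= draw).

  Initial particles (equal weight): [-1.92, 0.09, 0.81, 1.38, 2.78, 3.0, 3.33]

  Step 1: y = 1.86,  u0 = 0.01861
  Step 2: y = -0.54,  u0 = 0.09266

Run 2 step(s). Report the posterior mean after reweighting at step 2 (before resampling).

step 1: w=[0.0000, 0.0359, 0.1755, 0.3469, 0.2144, 0.1505, 0.0768]  mean=1.9272  Neff=4.4064  idx=[1, 2, 3, 3, 4, 4, 5]
step 2: w=[0.6748, 0.2215, 0.0516, 0.0516, 0.0002, 0.0002, 0.0001]  mean=0.3838  Neff=1.9618  idx=[0, 0, 0, 0, 0, 1, 3]

post_mean = 0.3838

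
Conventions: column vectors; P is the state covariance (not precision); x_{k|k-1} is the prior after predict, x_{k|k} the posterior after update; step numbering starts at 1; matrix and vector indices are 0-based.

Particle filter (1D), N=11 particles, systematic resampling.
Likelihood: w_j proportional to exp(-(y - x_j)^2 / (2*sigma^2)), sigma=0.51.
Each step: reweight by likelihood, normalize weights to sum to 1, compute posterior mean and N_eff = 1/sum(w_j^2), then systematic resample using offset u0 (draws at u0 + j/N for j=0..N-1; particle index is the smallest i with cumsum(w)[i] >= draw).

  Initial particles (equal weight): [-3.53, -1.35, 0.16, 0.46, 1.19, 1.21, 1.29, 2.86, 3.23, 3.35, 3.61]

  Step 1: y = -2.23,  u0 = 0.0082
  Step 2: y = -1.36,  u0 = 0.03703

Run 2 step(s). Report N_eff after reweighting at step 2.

step 1: w=[0.1468, 0.8532, 0.0001, 0.0000, 0.0000, 0.0000, 0.0000, 0.0000, 0.0000, 0.0000, 0.0000]  mean=-1.6699  Neff=1.3343  idx=[0, 0, 1, 1, 1, 1, 1, 1, 1, 1, 1]
step 2: w=[0.0000, 0.0000, 0.1111, 0.1111, 0.1111, 0.1111, 0.1111, 0.1111, 0.1111, 0.1111, 0.1111]  mean=-1.3501  Neff=9.0005  idx=[2, 3, 3, 4, 5, 6, 7, 8, 8, 9, 10]

N_eff = 9.0005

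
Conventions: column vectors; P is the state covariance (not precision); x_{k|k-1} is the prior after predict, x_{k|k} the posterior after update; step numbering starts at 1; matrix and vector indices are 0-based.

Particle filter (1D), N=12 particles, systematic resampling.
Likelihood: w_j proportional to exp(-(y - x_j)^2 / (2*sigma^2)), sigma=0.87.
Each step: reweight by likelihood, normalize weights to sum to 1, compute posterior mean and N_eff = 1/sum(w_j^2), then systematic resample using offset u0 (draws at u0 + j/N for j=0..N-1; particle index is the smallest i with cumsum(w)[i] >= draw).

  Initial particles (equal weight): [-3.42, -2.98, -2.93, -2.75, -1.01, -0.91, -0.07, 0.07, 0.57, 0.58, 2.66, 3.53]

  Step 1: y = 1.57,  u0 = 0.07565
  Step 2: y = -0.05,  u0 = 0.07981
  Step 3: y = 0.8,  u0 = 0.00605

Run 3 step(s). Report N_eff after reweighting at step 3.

N_eff = 10.9670

step 1: w=[0.0000, 0.0000, 0.0000, 0.0000, 0.0062, 0.0086, 0.0846, 0.1131, 0.2583, 0.2617, 0.2281, 0.0395]  mean=1.0331  Neff=4.7888  idx=[6, 7, 8, 8, 8, 9, 9, 9, 10, 10, 10, 11]
step 2: w=[0.1504, 0.1490, 0.1167, 0.1167, 0.1167, 0.1157, 0.1157, 0.1157, 0.0012, 0.0012, 0.0012, 0.0000]  mean=0.4102  Neff=7.9492  idx=[0, 1, 1, 2, 2, 3, 4, 5, 5, 6, 7, 8]
step 3: w=[0.0616, 0.0714, 0.0714, 0.0980, 0.0980, 0.0980, 0.0980, 0.0983, 0.0983, 0.0983, 0.0983, 0.0103]  mean=0.4847  Neff=10.9670  idx=[0, 1, 2, 3, 4, 5, 6, 6, 7, 8, 9, 10]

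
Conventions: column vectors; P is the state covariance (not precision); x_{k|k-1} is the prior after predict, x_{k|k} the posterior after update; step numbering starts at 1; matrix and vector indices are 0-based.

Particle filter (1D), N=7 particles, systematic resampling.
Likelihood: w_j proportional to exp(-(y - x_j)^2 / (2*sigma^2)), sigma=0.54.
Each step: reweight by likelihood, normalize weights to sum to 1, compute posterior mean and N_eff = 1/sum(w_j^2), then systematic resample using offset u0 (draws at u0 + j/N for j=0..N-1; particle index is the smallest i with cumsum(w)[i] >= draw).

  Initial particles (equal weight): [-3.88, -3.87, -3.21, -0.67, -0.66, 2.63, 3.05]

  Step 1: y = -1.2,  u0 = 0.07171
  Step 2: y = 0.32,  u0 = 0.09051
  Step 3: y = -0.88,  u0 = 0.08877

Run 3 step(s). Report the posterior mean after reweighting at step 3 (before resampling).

step 1: w=[0.0000, 0.0000, 0.0008, 0.5042, 0.4950, 0.0000, 0.0000]  mean=-0.6671  Neff=2.0031  idx=[3, 3, 3, 3, 4, 4, 4]
step 2: w=[0.1408, 0.1408, 0.1408, 0.1408, 0.1456, 0.1456, 0.1456]  mean=-0.6656  Neff=6.9980  idx=[0, 1, 2, 3, 4, 5, 6]
step 3: w=[0.1433, 0.1433, 0.1433, 0.1433, 0.1423, 0.1423, 0.1423]  mean=-0.6657  Neff=6.9999  idx=[0, 1, 2, 3, 4, 5, 6]

post_mean = -0.6657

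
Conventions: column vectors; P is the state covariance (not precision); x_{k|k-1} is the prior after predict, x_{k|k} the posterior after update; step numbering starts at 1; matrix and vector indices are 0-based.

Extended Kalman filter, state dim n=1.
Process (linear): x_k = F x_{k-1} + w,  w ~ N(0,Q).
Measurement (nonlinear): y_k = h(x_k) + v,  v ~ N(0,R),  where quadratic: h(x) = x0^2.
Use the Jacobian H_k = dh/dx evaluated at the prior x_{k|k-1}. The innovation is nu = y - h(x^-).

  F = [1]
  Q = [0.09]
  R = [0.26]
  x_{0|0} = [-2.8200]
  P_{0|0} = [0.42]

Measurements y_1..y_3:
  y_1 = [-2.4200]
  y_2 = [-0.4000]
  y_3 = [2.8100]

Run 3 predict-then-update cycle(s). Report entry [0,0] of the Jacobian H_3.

step 1: x^-=[-2.8200]  P^-=[0.5100]  H_jac=[-5.6400]  S=[16.4829]  K=[-0.1745]  nu=[-10.3724]  x^+=[-1.0099]  P^+=[0.0080]
step 2: x^-=[-1.0099]  P^-=[0.0980]  H_jac=[-2.0199]  S=[0.6600]  K=[-0.3001]  nu=[-1.4200]  x^+=[-0.5839]  P^+=[0.0386]
step 3: x^-=[-0.5839]  P^-=[0.1286]  H_jac=[-1.1677]  S=[0.4354]  K=[-0.3450]  nu=[2.4691]  x^+=[-1.4356]  P^+=[0.0768]

H_jac[0,0] = -1.1677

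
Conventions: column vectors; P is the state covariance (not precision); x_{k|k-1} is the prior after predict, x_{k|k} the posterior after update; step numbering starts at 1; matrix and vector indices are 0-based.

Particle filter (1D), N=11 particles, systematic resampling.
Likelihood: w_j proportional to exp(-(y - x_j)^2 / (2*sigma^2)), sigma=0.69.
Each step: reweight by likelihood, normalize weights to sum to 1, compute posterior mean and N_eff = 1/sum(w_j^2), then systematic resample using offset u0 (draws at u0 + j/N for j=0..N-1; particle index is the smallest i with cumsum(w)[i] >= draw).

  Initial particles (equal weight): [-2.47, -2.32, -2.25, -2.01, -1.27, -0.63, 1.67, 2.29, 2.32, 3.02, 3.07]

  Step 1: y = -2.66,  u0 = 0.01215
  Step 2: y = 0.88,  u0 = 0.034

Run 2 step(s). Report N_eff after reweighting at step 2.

step 1: w=[0.2772, 0.2550, 0.2413, 0.1848, 0.0379, 0.0038, 0.0000, 0.0000, 0.0000, 0.0000, 0.0000]  mean=-2.2412  Neff=4.2423  idx=[0, 0, 0, 1, 1, 1, 2, 2, 2, 3, 3]
step 2: w=[0.0152, 0.0152, 0.0152, 0.0428, 0.0428, 0.0428, 0.0681, 0.0681, 0.0681, 0.3107, 0.3107]  mean=-2.1199  Neff=4.6898  idx=[2, 4, 6, 7, 9, 9, 9, 9, 10, 10, 10]

N_eff = 4.6898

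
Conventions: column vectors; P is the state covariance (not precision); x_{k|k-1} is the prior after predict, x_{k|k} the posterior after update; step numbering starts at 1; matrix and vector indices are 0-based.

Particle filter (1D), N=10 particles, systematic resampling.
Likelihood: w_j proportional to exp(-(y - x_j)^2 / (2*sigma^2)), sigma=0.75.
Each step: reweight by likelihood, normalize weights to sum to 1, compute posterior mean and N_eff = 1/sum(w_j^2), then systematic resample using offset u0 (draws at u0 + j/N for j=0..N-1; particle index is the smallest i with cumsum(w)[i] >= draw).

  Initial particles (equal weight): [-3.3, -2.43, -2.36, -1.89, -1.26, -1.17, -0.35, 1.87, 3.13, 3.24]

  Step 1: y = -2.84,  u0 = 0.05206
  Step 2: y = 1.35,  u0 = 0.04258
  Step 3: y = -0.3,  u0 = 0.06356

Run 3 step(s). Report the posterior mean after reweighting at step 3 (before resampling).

post_mean = -1.2763

step 1: w=[0.2631, 0.2734, 0.2587, 0.1424, 0.0345, 0.0266, 0.0013, 0.0000, 0.0000, 0.0000]  mean=-2.4873  Neff=4.2904  idx=[0, 0, 0, 1, 1, 2, 2, 2, 3, 4]
step 2: w=[0.0000, 0.0000, 0.0000, 0.0012, 0.0012, 0.0020, 0.0020, 0.0020, 0.0361, 0.9555]  mean=-1.2922  Neff=1.0938  idx=[8, 9, 9, 9, 9, 9, 9, 9, 9, 9]
step 3: w=[0.0260, 0.1082, 0.1082, 0.1082, 0.1082, 0.1082, 0.1082, 0.1082, 0.1082, 0.1082]  mean=-1.2763  Neff=9.4257  idx=[1, 2, 3, 4, 5, 5, 6, 7, 8, 9]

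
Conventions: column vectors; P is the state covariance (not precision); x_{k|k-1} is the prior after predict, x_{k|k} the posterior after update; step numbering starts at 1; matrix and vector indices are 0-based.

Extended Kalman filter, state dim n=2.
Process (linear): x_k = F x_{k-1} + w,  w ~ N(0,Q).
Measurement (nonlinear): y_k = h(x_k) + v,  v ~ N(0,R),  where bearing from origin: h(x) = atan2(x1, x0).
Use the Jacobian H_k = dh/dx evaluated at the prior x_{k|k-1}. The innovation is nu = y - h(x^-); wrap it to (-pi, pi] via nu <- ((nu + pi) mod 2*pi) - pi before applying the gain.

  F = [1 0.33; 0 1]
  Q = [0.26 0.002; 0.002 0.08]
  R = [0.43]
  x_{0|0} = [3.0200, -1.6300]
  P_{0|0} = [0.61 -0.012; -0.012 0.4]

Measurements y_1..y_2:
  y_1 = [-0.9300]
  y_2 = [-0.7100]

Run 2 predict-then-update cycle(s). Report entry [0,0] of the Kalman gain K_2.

K[0,0] = 0.6507

step 1: x^-=[2.4821, -1.6300]  P^-=[0.9056 0.1220; 0.1220 0.4800]  H_jac=[0.1849 0.2815]  S=[0.5117]  K=[0.3943; 0.3081]  nu=[-0.3489]  x^+=[2.3445, -1.7375]  P^+=[0.8261 0.0598; 0.0598 0.4314]
step 2: x^-=[1.7711, -1.7375]  P^-=[1.1726 0.2042; 0.2042 0.5114]  H_jac=[0.2823 0.2877]  S=[0.5989]  K=[0.6507; 0.3419]  nu=[0.0658]  x^+=[1.8140, -1.7150]  P^+=[0.9190 0.0710; 0.0710 0.4414]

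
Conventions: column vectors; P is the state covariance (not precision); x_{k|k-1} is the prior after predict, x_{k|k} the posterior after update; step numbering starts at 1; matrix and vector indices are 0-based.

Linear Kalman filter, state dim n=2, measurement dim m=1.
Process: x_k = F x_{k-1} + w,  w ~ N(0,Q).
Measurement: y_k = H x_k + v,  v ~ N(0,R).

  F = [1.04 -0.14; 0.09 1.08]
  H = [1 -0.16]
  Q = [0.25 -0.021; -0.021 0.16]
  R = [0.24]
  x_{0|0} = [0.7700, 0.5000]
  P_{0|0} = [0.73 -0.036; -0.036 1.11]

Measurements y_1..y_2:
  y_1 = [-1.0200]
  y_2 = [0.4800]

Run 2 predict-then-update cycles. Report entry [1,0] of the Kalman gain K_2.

step 1: x^-=[0.7308, 0.6093]  P^-=[1.0718 -0.1605; -0.1605 1.4536]  S=[1.4004]  K=[0.7837; -0.2807]  nu=[-1.6533]  x^+=[-0.5649, 1.0734]  P^+=[0.2117 0.1476; 0.1476 1.3433]
step 2: x^-=[-0.7378, 1.1084]  P^-=[0.4623 -0.0404; -0.0404 1.7572]  S=[0.7602]  K=[0.6166; -0.4230]  nu=[1.3951]  x^+=[0.1225, 0.5183]  P^+=[0.1733 0.1579; 0.1579 1.6212]

K[1,0] = -0.4230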